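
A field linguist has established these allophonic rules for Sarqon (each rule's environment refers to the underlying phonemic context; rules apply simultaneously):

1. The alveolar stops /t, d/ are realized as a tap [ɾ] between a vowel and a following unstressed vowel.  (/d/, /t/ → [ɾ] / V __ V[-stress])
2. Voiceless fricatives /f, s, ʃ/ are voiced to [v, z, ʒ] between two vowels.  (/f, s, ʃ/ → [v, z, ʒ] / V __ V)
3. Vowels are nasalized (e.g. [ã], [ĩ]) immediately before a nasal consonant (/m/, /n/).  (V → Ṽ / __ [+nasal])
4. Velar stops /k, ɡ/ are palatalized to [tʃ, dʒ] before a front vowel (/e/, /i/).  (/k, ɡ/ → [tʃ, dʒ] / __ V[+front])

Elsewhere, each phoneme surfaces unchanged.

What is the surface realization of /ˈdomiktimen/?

[ˈdõmiktĩmẽn]

/d/ (word-initial) fails the environment for rule 1, so it stays [d].
/o/ (between /d/ and /m/) occurs before a nasal consonant → [õ] by rule 3.
/i/ (between /m/ and /k/) fails the environment for rule 3, so it stays [i].
/k/ (between /i/ and /t/) is in the target of rule 4 but the environment (before a front vowel) is not met → [k].
/t/ (between /k/ and /i/) fails the environment for rule 1, so it stays [t].
/i/ meets the environment for rule 3 (before a nasal consonant) → [ĩ].
/e/ (between /m/ and /n/): before a nasal consonant, so rule 3 applies → [ẽ].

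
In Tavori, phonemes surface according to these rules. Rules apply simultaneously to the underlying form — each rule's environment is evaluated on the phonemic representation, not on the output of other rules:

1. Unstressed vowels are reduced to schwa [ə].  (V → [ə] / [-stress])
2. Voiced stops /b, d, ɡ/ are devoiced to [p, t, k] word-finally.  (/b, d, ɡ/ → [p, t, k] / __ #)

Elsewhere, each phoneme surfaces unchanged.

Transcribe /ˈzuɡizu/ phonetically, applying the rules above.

[ˈzuɡəzə]

/z/ (word-initial) is unaffected → [z].
/u/ (between /z/ and /ɡ/) is in the target of rule 1 but the environment (in an unstressed syllable) is not met → [u].
/ɡ/ (between /u/ and /i/) is in the target of rule 2 but the environment (word-finally) is not met → [ɡ].
/i/ — between /ɡ/ and /z/, in an unstressed syllable — surfaces as [ə] (rule 1).
/z/ (between /i/ and /u/): no rule targets it → [z].
/u/ — word-final, in an unstressed syllable — surfaces as [ə] (rule 1).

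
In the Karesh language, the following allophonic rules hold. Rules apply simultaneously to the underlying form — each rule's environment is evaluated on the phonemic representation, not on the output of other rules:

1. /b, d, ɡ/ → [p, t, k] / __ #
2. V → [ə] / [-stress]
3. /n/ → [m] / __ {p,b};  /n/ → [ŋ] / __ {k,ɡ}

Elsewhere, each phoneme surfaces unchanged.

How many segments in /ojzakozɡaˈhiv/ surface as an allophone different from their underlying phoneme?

Segments that undergo a rule: /o/ → [ə] (rule 2); /a/ → [ə] (rule 2); /o/ → [ə] (rule 2); /a/ → [ə] (rule 2).
All other segments surface unchanged.

4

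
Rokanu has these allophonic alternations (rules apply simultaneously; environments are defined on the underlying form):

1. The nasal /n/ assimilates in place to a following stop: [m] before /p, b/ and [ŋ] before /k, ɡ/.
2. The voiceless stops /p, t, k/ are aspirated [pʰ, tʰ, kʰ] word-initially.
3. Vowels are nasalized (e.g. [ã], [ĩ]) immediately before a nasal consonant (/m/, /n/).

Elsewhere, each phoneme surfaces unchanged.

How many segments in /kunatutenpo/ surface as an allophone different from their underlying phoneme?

Segments that undergo a rule: /k/ → [kʰ] (rule 2); /u/ → [ũ] (rule 3); /e/ → [ẽ] (rule 3); /n/ → [m] (rule 1).
All other segments surface unchanged.

4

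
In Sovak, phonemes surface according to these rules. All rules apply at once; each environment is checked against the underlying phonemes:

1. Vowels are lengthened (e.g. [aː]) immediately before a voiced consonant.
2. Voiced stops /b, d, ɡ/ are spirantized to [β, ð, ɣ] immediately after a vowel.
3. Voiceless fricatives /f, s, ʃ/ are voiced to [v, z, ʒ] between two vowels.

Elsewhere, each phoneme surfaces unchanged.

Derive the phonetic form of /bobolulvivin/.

[boːβoːluːlviːviːn]

/b/ — word-initial; rule 2 does not apply here → [b].
/o/ (between /b/ and /b/): before a voiced consonant, so rule 1 applies → [oː].
/b/ — between /o/ and /o/, immediately after a vowel — surfaces as [β] (rule 2).
/o/ (between /b/ and /l/): before a voiced consonant, so rule 1 applies → [oː].
/u/ (between /l/ and /l/): before a voiced consonant, so rule 1 applies → [uː].
/i/ (between /v/ and /v/): before a voiced consonant, so rule 1 applies → [iː].
/i/ (between /v/ and /n/) occurs before a voiced consonant → [iː] by rule 1.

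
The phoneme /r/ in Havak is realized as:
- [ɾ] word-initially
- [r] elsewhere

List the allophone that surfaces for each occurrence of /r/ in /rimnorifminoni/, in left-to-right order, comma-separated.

[ɾ], [r]

Occurrence 1 (position 1): word-initially → [ɾ].
Occurrence 2 (position 6): no conditioning environment matches → elsewhere allophone [r].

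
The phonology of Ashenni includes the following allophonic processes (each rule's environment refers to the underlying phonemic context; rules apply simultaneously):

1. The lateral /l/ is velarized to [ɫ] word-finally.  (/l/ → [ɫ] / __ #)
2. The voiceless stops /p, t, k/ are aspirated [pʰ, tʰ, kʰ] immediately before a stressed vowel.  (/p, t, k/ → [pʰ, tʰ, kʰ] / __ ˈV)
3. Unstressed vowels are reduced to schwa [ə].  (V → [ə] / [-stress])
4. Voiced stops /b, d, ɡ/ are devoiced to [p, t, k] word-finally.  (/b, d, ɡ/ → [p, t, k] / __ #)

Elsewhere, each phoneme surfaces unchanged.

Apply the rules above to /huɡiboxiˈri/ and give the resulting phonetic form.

/h/ (word-initial) is unaffected → [h].
/u/ — between /h/ and /ɡ/, in an unstressed syllable — surfaces as [ə] (rule 3).
/ɡ/ (between /u/ and /i/) is in the target of rule 4 but the environment (word-finally) is not met → [ɡ].
Rule 3 applies to /i/ (between /ɡ/ and /b/: in an unstressed syllable) → [ə].
/b/ (between /i/ and /o/): rule 4 targets it, but not word-finally → unchanged [b].
/o/ — between /b/ and /x/, in an unstressed syllable — surfaces as [ə] (rule 3).
/x/ (between /o/ and /i/) is unaffected → [x].
Rule 3 applies to /i/ (between /x/ and /r/: in an unstressed syllable) → [ə].
/r/ (between /i/ and /i/) is unaffected → [r].
/i/ (word-final) is in the target of rule 3 but the environment (in an unstressed syllable) is not met → [i].

[həɡəbəxəˈri]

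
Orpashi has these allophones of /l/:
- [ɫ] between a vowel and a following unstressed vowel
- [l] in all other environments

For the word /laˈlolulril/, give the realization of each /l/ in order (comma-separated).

[l], [l], [ɫ], [l], [l]

Occurrence 1 (position 1): no conditioning environment matches → elsewhere allophone [l].
Occurrence 2 (position 3): no conditioning environment matches → elsewhere allophone [l].
Occurrence 3 (position 5): between a vowel and a following unstressed vowel → [ɫ].
Occurrence 4 (position 7): no conditioning environment matches → elsewhere allophone [l].
Occurrence 5 (position 10): no conditioning environment matches → elsewhere allophone [l].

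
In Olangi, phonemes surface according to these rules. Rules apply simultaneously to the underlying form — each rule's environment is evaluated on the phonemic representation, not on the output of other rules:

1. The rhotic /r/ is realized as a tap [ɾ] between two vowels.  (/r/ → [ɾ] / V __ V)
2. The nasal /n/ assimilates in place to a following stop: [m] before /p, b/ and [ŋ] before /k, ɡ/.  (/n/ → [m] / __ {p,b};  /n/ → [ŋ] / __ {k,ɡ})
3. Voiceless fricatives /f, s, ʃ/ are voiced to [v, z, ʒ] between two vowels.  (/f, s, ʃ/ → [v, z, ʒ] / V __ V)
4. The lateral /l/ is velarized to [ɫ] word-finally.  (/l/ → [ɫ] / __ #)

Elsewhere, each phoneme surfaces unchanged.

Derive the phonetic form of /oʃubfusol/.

[oʒubfuzoɫ]

/o/ — not in any rule's target class → [o].
/ʃ/ — between /o/ and /u/, between two vowels — surfaces as [ʒ] (rule 3).
/u/ (between /ʃ/ and /b/): no rule targets it → [u].
/b/ — not in any rule's target class → [b].
/f/ (between /b/ and /u/): rule 3 targets it, but not between two vowels → unchanged [f].
/u/ stays [u].
/s/ meets the environment for rule 3 (between two vowels) → [z].
/o/ stays [o].
/l/ meets the environment for rule 4 (word-finally) → [ɫ].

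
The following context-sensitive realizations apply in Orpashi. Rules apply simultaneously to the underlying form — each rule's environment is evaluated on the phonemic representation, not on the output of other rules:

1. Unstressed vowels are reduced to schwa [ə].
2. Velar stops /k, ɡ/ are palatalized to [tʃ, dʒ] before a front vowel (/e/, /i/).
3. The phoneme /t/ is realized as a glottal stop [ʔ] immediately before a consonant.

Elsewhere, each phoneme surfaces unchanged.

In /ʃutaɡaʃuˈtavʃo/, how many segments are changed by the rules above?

Segments that undergo a rule: /u/ → [ə] (rule 1); /a/ → [ə] (rule 1); /a/ → [ə] (rule 1); /u/ → [ə] (rule 1); /o/ → [ə] (rule 1).
All other segments surface unchanged.

5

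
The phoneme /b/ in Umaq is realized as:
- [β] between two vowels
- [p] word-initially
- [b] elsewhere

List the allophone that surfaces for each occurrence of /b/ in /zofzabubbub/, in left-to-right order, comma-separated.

Occurrence 1 (position 6): between two vowels → [β].
Occurrence 2 (position 8): no conditioning environment matches → elsewhere allophone [b].
Occurrence 3 (position 9): no conditioning environment matches → elsewhere allophone [b].
Occurrence 4 (position 11): no conditioning environment matches → elsewhere allophone [b].

[β], [b], [b], [b]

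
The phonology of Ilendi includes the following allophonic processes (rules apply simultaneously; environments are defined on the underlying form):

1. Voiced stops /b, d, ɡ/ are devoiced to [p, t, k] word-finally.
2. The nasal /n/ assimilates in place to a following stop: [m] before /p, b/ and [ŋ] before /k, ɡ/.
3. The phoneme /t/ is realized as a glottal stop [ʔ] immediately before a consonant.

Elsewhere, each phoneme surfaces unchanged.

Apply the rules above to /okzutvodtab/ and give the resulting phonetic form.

/t/ meets the environment for rule 3 (immediately before a consonant) → [ʔ].
/d/ (between /o/ and /t/) is in the target of rule 1 but the environment (word-finally) is not met → [d].
/t/ (between /d/ and /a/) is in the target of rule 3 but the environment (immediately before a consonant) is not met → [t].
/b/ (word-final): word-finally, so rule 1 applies → [p].

[okzuʔvodtap]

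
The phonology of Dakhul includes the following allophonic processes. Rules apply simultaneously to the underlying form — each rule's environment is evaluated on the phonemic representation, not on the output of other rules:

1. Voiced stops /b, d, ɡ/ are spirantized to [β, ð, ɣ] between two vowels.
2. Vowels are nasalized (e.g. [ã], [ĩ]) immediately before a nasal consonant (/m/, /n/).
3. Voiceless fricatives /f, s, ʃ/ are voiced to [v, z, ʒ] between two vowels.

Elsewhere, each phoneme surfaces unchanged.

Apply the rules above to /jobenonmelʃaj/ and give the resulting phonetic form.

/j/ — not in any rule's target class → [j].
/o/ (between /j/ and /b/) is in the target of rule 2 but the environment (before a nasal consonant) is not met → [o].
/b/ meets the environment for rule 1 (between two vowels) → [β].
/e/ meets the environment for rule 2 (before a nasal consonant) → [ẽ].
/n/ (between /e/ and /o/): no rule targets it → [n].
Rule 2 applies to /o/ (between /n/ and /n/: before a nasal consonant) → [õ].
/n/ — not in any rule's target class → [n].
/m/ (between /n/ and /e/): no rule targets it → [m].
/e/ (between /m/ and /l/): rule 2 targets it, but not before a nasal consonant → unchanged [e].
/l/ (between /e/ and /ʃ/) is unaffected → [l].
/ʃ/ (between /l/ and /a/) is in the target of rule 3 but the environment (between two vowels) is not met → [ʃ].
/a/ — between /ʃ/ and /j/; rule 2 does not apply here → [a].
/j/ — not in any rule's target class → [j].

[joβẽnõnmelʃaj]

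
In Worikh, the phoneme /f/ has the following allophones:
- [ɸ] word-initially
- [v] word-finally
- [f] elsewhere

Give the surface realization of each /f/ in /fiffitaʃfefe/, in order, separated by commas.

[ɸ], [f], [f], [f], [f]

Occurrence 1 (position 1): word-initially → [ɸ].
Occurrence 2 (position 3): no conditioning environment matches → elsewhere allophone [f].
Occurrence 3 (position 4): no conditioning environment matches → elsewhere allophone [f].
Occurrence 4 (position 9): no conditioning environment matches → elsewhere allophone [f].
Occurrence 5 (position 11): no conditioning environment matches → elsewhere allophone [f].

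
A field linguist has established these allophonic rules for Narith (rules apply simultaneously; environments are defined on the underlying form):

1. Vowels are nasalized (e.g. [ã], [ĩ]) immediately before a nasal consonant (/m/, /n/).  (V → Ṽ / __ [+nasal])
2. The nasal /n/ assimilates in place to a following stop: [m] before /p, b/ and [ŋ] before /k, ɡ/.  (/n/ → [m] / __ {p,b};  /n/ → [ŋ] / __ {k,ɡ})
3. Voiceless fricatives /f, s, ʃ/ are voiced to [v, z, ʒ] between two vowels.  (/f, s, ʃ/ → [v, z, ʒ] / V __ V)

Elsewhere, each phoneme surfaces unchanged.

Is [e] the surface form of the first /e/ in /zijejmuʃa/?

/e/ (between /j/ and /j/): rule 1 targets it, but not before a nasal consonant → unchanged [e].
The actual realization is [e], which matches [e].

Yes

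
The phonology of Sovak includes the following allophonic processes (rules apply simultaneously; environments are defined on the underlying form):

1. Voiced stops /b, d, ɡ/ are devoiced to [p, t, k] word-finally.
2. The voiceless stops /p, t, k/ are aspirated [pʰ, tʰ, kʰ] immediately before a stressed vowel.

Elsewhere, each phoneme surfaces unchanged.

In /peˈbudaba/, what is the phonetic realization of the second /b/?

/b/ (between /a/ and /a/): rule 1 targets it, but not word-finally → unchanged [b].

[b]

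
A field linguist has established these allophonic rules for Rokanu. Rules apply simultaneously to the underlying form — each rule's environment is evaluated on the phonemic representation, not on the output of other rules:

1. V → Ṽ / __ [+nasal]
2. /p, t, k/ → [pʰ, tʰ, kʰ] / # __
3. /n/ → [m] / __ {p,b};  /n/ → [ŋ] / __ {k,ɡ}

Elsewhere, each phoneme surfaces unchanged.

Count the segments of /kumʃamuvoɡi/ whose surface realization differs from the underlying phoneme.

Segments that undergo a rule: /k/ → [kʰ] (rule 2); /u/ → [ũ] (rule 1); /a/ → [ã] (rule 1).
All other segments surface unchanged.

3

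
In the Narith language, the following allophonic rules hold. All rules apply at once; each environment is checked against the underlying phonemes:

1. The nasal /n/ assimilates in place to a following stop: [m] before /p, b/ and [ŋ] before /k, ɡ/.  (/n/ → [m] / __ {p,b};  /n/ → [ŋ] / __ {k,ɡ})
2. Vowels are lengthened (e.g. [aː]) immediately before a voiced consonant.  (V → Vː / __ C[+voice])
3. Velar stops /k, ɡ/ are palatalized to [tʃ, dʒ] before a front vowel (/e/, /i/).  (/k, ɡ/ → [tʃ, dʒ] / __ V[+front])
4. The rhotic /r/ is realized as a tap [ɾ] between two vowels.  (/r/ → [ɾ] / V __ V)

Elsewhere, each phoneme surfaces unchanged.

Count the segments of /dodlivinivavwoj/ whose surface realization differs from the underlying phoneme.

Segments that undergo a rule: /o/ → [oː] (rule 2); /i/ → [iː] (rule 2); /i/ → [iː] (rule 2); /i/ → [iː] (rule 2); /a/ → [aː] (rule 2); /o/ → [oː] (rule 2).
All other segments surface unchanged.

6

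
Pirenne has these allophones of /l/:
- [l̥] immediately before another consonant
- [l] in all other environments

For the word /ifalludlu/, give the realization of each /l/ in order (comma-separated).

[l̥], [l], [l]

Occurrence 1 (position 4): immediately before another consonant → [l̥].
Occurrence 2 (position 5): no conditioning environment matches → elsewhere allophone [l].
Occurrence 3 (position 8): no conditioning environment matches → elsewhere allophone [l].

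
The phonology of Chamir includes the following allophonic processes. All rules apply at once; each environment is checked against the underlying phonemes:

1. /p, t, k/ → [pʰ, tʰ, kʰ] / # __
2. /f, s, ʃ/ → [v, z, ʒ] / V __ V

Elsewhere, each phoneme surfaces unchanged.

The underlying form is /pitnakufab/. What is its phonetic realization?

[pʰitnakuvab]

/p/ meets the environment for rule 1 (word-initially) → [pʰ].
/t/ (between /i/ and /n/) is in the target of rule 1 but the environment (word-initially) is not met → [t].
/k/ (between /a/ and /u/): rule 1 targets it, but not word-initially → unchanged [k].
/f/ (between /u/ and /a/): between two vowels, so rule 2 applies → [v].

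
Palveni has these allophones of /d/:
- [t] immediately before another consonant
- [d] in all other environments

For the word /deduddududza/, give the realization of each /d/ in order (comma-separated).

Occurrence 1 (position 1): no conditioning environment matches → elsewhere allophone [d].
Occurrence 2 (position 3): no conditioning environment matches → elsewhere allophone [d].
Occurrence 3 (position 5): immediately before another consonant → [t].
Occurrence 4 (position 6): no conditioning environment matches → elsewhere allophone [d].
Occurrence 5 (position 8): no conditioning environment matches → elsewhere allophone [d].
Occurrence 6 (position 10): immediately before another consonant → [t].

[d], [d], [t], [d], [d], [t]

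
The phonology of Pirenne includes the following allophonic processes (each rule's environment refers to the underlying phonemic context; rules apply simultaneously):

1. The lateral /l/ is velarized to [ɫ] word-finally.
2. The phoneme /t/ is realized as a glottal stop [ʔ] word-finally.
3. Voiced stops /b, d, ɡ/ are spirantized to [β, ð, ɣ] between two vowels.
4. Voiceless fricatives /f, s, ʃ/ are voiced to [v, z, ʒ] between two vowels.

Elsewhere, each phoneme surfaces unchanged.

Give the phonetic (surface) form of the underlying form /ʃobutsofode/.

[ʃoβutsovoðe]

/ʃ/ (word-initial): rule 4 targets it, but not between two vowels → unchanged [ʃ].
/o/ (between /ʃ/ and /b/): no rule targets it → [o].
/b/ — between /o/ and /u/, between two vowels — surfaces as [β] (rule 3).
/u/ — not in any rule's target class → [u].
/t/ (between /u/ and /s/) is in the target of rule 2 but the environment (word-finally) is not met → [t].
/s/ (between /t/ and /o/) is in the target of rule 4 but the environment (between two vowels) is not met → [s].
/o/ (between /s/ and /f/): no rule targets it → [o].
/f/ (between /o/ and /o/): between two vowels, so rule 4 applies → [v].
/o/ — not in any rule's target class → [o].
Rule 3 applies to /d/ (between /o/ and /e/: between two vowels) → [ð].
/e/ (word-final) is unaffected → [e].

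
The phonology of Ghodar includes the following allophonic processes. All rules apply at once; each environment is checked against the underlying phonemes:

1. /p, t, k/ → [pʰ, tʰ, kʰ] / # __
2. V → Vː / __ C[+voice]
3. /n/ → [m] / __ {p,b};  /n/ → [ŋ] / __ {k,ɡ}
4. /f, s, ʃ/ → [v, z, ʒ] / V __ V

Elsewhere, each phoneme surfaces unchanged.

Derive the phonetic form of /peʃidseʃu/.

Rule 1 applies to /p/ (word-initial: word-initially) → [pʰ].
/e/ (between /p/ and /ʃ/): rule 2 targets it, but not before a voiced consonant → unchanged [e].
/ʃ/ (between /e/ and /i/) occurs between two vowels → [ʒ] by rule 4.
/i/ (between /ʃ/ and /d/) occurs before a voiced consonant → [iː] by rule 2.
/d/ — not in any rule's target class → [d].
/s/ (between /d/ and /e/) is in the target of rule 4 but the environment (between two vowels) is not met → [s].
/e/ (between /s/ and /ʃ/) is in the target of rule 2 but the environment (before a voiced consonant) is not met → [e].
/ʃ/ meets the environment for rule 4 (between two vowels) → [ʒ].
/u/ (word-final) fails the environment for rule 2, so it stays [u].

[pʰeʒiːdseʒu]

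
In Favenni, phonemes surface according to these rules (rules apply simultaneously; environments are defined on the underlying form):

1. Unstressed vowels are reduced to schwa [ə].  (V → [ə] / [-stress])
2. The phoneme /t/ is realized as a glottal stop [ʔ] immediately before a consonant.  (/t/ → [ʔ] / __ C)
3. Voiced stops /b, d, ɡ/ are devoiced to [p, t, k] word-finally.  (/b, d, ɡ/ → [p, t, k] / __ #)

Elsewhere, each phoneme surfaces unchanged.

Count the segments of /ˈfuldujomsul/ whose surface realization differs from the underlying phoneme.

3

Segments that undergo a rule: /u/ → [ə] (rule 1); /o/ → [ə] (rule 1); /u/ → [ə] (rule 1).
All other segments surface unchanged.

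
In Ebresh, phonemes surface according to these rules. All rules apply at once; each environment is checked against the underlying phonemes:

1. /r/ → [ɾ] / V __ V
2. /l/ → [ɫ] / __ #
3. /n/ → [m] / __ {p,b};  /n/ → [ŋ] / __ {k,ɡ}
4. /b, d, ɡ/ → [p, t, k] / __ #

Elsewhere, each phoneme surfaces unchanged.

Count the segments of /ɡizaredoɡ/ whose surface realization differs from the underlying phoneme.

Segments that undergo a rule: /r/ → [ɾ] (rule 1); /ɡ/ → [k] (rule 4).
All other segments surface unchanged.

2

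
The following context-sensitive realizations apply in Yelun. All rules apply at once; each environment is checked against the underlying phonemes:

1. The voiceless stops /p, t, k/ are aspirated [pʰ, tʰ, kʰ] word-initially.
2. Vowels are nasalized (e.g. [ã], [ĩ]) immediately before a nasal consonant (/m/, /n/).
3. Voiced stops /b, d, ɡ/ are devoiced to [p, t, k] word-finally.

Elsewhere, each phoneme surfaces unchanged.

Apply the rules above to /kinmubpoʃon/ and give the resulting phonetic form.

/k/ — word-initial, word-initially — surfaces as [kʰ] (rule 1).
/i/ (between /k/ and /n/) occurs before a nasal consonant → [ĩ] by rule 2.
/u/ (between /m/ and /b/) fails the environment for rule 2, so it stays [u].
/b/ (between /u/ and /p/): rule 3 targets it, but not word-finally → unchanged [b].
/p/ (between /b/ and /o/) is in the target of rule 1 but the environment (word-initially) is not met → [p].
/o/ (between /p/ and /ʃ/): rule 2 targets it, but not before a nasal consonant → unchanged [o].
Rule 2 applies to /o/ (between /ʃ/ and /n/: before a nasal consonant) → [õ].

[kʰĩnmubpoʃõn]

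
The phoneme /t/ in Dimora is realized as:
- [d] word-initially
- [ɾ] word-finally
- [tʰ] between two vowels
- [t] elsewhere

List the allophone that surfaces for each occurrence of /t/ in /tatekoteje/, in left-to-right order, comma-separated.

[d], [tʰ], [tʰ]

Occurrence 1 (position 1): word-initially → [d].
Occurrence 2 (position 3): between two vowels → [tʰ].
Occurrence 3 (position 7): between two vowels → [tʰ].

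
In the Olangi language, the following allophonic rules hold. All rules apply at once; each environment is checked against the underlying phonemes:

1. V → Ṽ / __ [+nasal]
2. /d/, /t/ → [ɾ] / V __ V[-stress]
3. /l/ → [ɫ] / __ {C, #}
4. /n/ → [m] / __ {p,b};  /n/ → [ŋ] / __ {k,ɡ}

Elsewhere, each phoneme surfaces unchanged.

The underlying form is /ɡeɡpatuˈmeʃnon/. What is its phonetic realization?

/e/ (between /ɡ/ and /ɡ/) is in the target of rule 1 but the environment (before a nasal consonant) is not met → [e].
/a/ — between /p/ and /t/; rule 1 does not apply here → [a].
/t/ (between /a/ and /u/) occurs between a vowel and a following unstressed vowel → [ɾ] by rule 2.
/u/ — between /t/ and /m/, before a nasal consonant — surfaces as [ũ] (rule 1).
/e/ (between /m/ and /ʃ/): rule 1 targets it, but not before a nasal consonant → unchanged [e].
/n/ — between /ʃ/ and /o/; rule 4 does not apply here → [n].
/o/ (between /n/ and /n/): before a nasal consonant, so rule 1 applies → [õ].
/n/ — word-final; rule 4 does not apply here → [n].

[ɡeɡpaɾũˈmeʃnõn]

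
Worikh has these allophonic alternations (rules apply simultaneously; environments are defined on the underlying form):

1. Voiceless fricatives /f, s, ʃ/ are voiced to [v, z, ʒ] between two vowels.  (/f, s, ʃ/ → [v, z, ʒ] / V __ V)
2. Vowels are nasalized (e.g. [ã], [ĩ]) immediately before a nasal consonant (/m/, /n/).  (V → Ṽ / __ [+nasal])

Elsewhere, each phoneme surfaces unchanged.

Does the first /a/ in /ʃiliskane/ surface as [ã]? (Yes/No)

Rule 2 applies to /a/ (between /k/ and /n/: before a nasal consonant) → [ã].
The actual realization is [ã], which matches [ã].

Yes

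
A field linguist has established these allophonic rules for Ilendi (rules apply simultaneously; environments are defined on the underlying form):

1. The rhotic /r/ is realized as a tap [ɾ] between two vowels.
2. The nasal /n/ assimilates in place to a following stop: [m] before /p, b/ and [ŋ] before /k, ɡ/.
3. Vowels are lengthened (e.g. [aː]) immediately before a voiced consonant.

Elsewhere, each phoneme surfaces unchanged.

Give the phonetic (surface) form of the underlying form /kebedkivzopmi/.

[keːbeːdkiːvzopmi]

/k/ (word-initial): no rule targets it → [k].
/e/ (between /k/ and /b/): before a voiced consonant, so rule 3 applies → [eː].
/b/ stays [b].
Rule 3 applies to /e/ (between /b/ and /d/: before a voiced consonant) → [eː].
/d/ (between /e/ and /k/) is unaffected → [d].
/k/ (between /d/ and /i/) is unaffected → [k].
Rule 3 applies to /i/ (between /k/ and /v/: before a voiced consonant) → [iː].
/v/ — not in any rule's target class → [v].
/z/ stays [z].
/o/ (between /z/ and /p/): rule 3 targets it, but not before a voiced consonant → unchanged [o].
/p/ stays [p].
/m/ stays [m].
/i/ (word-final) fails the environment for rule 3, so it stays [i].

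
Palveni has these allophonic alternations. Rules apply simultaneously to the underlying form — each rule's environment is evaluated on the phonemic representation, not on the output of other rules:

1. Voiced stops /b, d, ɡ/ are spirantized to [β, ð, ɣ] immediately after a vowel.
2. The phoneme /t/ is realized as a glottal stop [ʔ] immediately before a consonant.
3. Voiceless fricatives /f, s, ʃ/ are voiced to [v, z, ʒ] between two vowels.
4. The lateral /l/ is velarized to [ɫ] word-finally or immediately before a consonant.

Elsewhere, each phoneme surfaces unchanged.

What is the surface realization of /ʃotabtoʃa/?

[ʃotaβtoʒa]

/ʃ/ (word-initial): rule 3 targets it, but not between two vowels → unchanged [ʃ].
/t/ — between /o/ and /a/; rule 2 does not apply here → [t].
/b/ (between /a/ and /t/): immediately after a vowel, so rule 1 applies → [β].
/t/ — between /b/ and /o/; rule 2 does not apply here → [t].
Rule 3 applies to /ʃ/ (between /o/ and /a/: between two vowels) → [ʒ].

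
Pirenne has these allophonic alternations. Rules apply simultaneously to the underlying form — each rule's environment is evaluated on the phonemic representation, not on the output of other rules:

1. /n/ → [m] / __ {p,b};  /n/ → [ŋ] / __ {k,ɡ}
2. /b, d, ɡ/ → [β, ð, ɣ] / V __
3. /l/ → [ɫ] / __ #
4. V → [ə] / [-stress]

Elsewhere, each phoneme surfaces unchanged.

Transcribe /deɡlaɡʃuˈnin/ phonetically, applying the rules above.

[dəɣləɣʃəˈnin]

/d/ — word-initial; rule 2 does not apply here → [d].
/e/ (between /d/ and /ɡ/): in an unstressed syllable, so rule 4 applies → [ə].
/ɡ/ (between /e/ and /l/) occurs immediately after a vowel → [ɣ] by rule 2.
/l/ (between /ɡ/ and /a/) is in the target of rule 3 but the environment (word-finally) is not met → [l].
/a/ (between /l/ and /ɡ/) occurs in an unstressed syllable → [ə] by rule 4.
/ɡ/ (between /a/ and /ʃ/): immediately after a vowel, so rule 2 applies → [ɣ].
/ʃ/ (between /ɡ/ and /u/) is unaffected → [ʃ].
/u/ (between /ʃ/ and /n/): in an unstressed syllable, so rule 4 applies → [ə].
/n/ — between /u/ and /i/; rule 1 does not apply here → [n].
/i/ (between /n/ and /n/) fails the environment for rule 4, so it stays [i].
/n/ — word-final; rule 1 does not apply here → [n].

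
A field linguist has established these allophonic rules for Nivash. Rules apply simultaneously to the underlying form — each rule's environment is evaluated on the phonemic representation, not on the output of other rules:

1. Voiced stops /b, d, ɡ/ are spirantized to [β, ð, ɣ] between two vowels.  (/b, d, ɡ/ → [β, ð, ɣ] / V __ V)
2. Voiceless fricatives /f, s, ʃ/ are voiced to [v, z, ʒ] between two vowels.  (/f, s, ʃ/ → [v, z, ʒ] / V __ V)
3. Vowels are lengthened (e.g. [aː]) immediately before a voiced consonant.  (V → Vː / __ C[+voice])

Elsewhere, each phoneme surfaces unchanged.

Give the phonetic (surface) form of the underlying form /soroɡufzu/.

[soːroːɣufzu]

/s/ (word-initial) fails the environment for rule 2, so it stays [s].
Rule 3 applies to /o/ (between /s/ and /r/: before a voiced consonant) → [oː].
/r/ — not in any rule's target class → [r].
/o/ — between /r/ and /ɡ/, before a voiced consonant — surfaces as [oː] (rule 3).
Rule 1 applies to /ɡ/ (between /o/ and /u/: between two vowels) → [ɣ].
/u/ (between /ɡ/ and /f/) fails the environment for rule 3, so it stays [u].
/f/ (between /u/ and /z/) fails the environment for rule 2, so it stays [f].
/z/ (between /f/ and /u/) is unaffected → [z].
/u/ (word-final) is in the target of rule 3 but the environment (before a voiced consonant) is not met → [u].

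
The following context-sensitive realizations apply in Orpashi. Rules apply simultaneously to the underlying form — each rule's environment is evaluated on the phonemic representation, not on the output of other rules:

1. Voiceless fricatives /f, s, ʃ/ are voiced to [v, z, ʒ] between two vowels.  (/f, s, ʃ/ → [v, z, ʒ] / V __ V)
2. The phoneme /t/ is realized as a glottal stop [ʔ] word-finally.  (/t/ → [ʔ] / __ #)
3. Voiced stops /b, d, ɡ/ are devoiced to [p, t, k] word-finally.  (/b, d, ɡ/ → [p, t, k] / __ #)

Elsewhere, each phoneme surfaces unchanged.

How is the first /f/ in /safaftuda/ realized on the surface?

[v]

/f/ meets the environment for rule 1 (between two vowels) → [v].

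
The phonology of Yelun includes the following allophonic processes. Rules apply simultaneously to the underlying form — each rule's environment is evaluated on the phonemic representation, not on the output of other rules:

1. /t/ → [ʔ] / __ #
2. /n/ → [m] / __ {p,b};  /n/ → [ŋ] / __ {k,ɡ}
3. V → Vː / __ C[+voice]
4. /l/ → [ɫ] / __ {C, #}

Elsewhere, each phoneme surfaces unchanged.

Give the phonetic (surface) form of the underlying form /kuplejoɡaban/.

/u/ (between /k/ and /p/): rule 3 targets it, but not before a voiced consonant → unchanged [u].
/l/ (between /p/ and /e/) fails the environment for rule 4, so it stays [l].
Rule 3 applies to /e/ (between /l/ and /j/: before a voiced consonant) → [eː].
/o/ — between /j/ and /ɡ/, before a voiced consonant — surfaces as [oː] (rule 3).
Rule 3 applies to /a/ (between /ɡ/ and /b/: before a voiced consonant) → [aː].
/a/ — between /b/ and /n/, before a voiced consonant — surfaces as [aː] (rule 3).
/n/ (word-final) fails the environment for rule 2, so it stays [n].

[kupleːjoːɡaːbaːn]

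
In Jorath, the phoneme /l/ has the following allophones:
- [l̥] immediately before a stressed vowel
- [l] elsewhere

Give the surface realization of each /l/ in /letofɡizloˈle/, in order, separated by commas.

Occurrence 1 (position 1): no conditioning environment matches → elsewhere allophone [l].
Occurrence 2 (position 9): no conditioning environment matches → elsewhere allophone [l].
Occurrence 3 (position 11): immediately before a stressed vowel → [l̥].

[l], [l], [l̥]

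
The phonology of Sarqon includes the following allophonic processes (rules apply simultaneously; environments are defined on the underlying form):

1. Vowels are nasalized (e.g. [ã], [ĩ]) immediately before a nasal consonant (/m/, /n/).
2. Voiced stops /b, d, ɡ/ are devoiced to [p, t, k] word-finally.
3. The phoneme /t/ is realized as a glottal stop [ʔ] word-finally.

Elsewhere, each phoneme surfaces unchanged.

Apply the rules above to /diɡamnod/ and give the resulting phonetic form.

/d/ (word-initial): rule 2 targets it, but not word-finally → unchanged [d].
/i/ (between /d/ and /ɡ/) fails the environment for rule 1, so it stays [i].
/ɡ/ (between /i/ and /a/): rule 2 targets it, but not word-finally → unchanged [ɡ].
/a/ (between /ɡ/ and /m/): before a nasal consonant, so rule 1 applies → [ã].
/o/ — between /n/ and /d/; rule 1 does not apply here → [o].
/d/ (word-final) occurs word-finally → [t] by rule 2.

[diɡãmnot]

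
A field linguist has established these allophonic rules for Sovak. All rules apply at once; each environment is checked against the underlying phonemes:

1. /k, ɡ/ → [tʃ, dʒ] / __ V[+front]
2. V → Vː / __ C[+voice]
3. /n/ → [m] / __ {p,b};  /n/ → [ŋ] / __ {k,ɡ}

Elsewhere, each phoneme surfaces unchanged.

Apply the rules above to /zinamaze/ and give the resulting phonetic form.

[ziːnaːmaːze]

/z/ (word-initial) is unaffected → [z].
/i/ (between /z/ and /n/): before a voiced consonant, so rule 2 applies → [iː].
/n/ (between /i/ and /a/) is in the target of rule 3 but the environment (before a labial or velar stop) is not met → [n].
/a/ — between /n/ and /m/, before a voiced consonant — surfaces as [aː] (rule 2).
/m/ stays [m].
/a/ (between /m/ and /z/): before a voiced consonant, so rule 2 applies → [aː].
/z/ (between /a/ and /e/): no rule targets it → [z].
/e/ (word-final) fails the environment for rule 2, so it stays [e].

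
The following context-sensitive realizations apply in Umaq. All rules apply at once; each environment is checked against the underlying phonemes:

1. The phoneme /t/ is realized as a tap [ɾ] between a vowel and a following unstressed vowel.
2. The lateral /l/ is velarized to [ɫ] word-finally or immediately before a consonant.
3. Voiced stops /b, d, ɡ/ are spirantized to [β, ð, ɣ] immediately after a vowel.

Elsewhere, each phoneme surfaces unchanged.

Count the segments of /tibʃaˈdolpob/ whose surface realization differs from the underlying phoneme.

4

Segments that undergo a rule: /b/ → [β] (rule 3); /d/ → [ð] (rule 3); /l/ → [ɫ] (rule 2); /b/ → [β] (rule 3).
All other segments surface unchanged.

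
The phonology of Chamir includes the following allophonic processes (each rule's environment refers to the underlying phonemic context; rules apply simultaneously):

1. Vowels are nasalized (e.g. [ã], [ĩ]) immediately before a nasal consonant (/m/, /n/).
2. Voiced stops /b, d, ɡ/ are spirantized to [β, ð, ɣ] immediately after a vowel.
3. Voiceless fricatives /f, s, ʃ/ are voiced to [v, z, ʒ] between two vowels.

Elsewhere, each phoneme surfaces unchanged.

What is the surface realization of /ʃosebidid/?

[ʃozeβiðið]

/ʃ/ (word-initial) is in the target of rule 3 but the environment (between two vowels) is not met → [ʃ].
/o/ (between /ʃ/ and /s/): rule 1 targets it, but not before a nasal consonant → unchanged [o].
/s/ (between /o/ and /e/) occurs between two vowels → [z] by rule 3.
/e/ (between /s/ and /b/): rule 1 targets it, but not before a nasal consonant → unchanged [e].
Rule 2 applies to /b/ (between /e/ and /i/: immediately after a vowel) → [β].
/i/ — between /b/ and /d/; rule 1 does not apply here → [i].
/d/ (between /i/ and /i/): immediately after a vowel, so rule 2 applies → [ð].
/i/ (between /d/ and /d/) fails the environment for rule 1, so it stays [i].
/d/ — word-final, immediately after a vowel — surfaces as [ð] (rule 2).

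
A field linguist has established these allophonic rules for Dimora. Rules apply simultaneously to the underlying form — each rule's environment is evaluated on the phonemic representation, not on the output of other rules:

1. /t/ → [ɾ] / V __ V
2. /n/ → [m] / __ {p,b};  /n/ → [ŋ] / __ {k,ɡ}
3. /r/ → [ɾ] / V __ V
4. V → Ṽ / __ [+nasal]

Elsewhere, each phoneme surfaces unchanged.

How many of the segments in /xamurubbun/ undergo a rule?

Segments that undergo a rule: /a/ → [ã] (rule 4); /r/ → [ɾ] (rule 3); /u/ → [ũ] (rule 4).
All other segments surface unchanged.

3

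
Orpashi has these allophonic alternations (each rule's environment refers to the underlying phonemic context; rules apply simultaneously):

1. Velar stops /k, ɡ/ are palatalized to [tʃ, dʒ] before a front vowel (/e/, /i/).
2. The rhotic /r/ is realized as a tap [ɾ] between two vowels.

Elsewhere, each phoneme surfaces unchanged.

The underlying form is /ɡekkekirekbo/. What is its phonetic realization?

[dʒektʃetʃiɾekbo]

/ɡ/ — word-initial, before a front vowel — surfaces as [dʒ] (rule 1).
/k/ (between /e/ and /k/): rule 1 targets it, but not before a front vowel → unchanged [k].
/k/ (between /k/ and /e/) occurs before a front vowel → [tʃ] by rule 1.
/k/ meets the environment for rule 1 (before a front vowel) → [tʃ].
/r/ (between /i/ and /e/): between two vowels, so rule 2 applies → [ɾ].
/k/ (between /e/ and /b/): rule 1 targets it, but not before a front vowel → unchanged [k].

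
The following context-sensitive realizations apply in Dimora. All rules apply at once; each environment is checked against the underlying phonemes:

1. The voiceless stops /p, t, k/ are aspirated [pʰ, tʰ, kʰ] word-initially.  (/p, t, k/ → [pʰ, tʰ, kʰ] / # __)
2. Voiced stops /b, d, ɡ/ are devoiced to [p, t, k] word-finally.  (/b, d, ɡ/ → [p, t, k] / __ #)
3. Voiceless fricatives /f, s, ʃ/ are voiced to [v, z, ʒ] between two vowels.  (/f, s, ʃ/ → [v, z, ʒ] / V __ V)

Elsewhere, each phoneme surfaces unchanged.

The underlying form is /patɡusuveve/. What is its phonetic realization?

/p/ — word-initial, word-initially — surfaces as [pʰ] (rule 1).
/a/ (between /p/ and /t/): no rule targets it → [a].
/t/ — between /a/ and /ɡ/; rule 1 does not apply here → [t].
/ɡ/ (between /t/ and /u/) is in the target of rule 2 but the environment (word-finally) is not met → [ɡ].
/u/ — not in any rule's target class → [u].
Rule 3 applies to /s/ (between /u/ and /u/: between two vowels) → [z].
/u/ stays [u].
/v/ — not in any rule's target class → [v].
/e/ (between /v/ and /v/) is unaffected → [e].
/v/ — not in any rule's target class → [v].
/e/ stays [e].

[pʰatɡuzuveve]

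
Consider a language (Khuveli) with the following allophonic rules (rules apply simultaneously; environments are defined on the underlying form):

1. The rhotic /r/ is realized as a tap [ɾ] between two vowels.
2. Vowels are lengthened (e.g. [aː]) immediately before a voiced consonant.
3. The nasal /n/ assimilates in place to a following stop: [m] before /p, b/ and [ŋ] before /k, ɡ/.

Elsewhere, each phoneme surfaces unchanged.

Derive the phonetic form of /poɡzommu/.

[poːɡzoːmmu]

/p/ — not in any rule's target class → [p].
Rule 2 applies to /o/ (between /p/ and /ɡ/: before a voiced consonant) → [oː].
/ɡ/ — not in any rule's target class → [ɡ].
/z/ (between /ɡ/ and /o/): no rule targets it → [z].
Rule 2 applies to /o/ (between /z/ and /m/: before a voiced consonant) → [oː].
/m/ stays [m].
/m/ (between /m/ and /u/): no rule targets it → [m].
/u/ — word-final; rule 2 does not apply here → [u].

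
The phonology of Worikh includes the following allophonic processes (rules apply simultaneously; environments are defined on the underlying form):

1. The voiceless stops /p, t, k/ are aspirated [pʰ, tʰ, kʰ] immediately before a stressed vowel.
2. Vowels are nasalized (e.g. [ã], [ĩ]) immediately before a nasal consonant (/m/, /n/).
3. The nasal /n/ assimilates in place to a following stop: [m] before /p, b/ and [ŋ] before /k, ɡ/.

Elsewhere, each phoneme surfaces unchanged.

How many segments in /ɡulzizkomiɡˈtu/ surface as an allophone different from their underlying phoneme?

2

Segments that undergo a rule: /o/ → [õ] (rule 2); /t/ → [tʰ] (rule 1).
All other segments surface unchanged.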